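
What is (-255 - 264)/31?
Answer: -519/31 ≈ -16.742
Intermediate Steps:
(-255 - 264)/31 = (1/31)*(-519) = -519/31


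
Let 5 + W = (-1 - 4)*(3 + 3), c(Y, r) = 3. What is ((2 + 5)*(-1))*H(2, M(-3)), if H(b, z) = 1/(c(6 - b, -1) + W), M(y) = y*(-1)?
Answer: 7/32 ≈ 0.21875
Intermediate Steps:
M(y) = -y
W = -35 (W = -5 + (-1 - 4)*(3 + 3) = -5 - 5*6 = -5 - 30 = -35)
H(b, z) = -1/32 (H(b, z) = 1/(3 - 35) = 1/(-32) = -1/32)
((2 + 5)*(-1))*H(2, M(-3)) = ((2 + 5)*(-1))*(-1/32) = (7*(-1))*(-1/32) = -7*(-1/32) = 7/32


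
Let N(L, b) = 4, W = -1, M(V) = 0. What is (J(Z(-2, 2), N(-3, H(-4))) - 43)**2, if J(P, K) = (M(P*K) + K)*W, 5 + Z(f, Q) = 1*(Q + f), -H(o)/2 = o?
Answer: 2209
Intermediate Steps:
H(o) = -2*o
Z(f, Q) = -5 + Q + f (Z(f, Q) = -5 + 1*(Q + f) = -5 + (Q + f) = -5 + Q + f)
J(P, K) = -K (J(P, K) = (0 + K)*(-1) = K*(-1) = -K)
(J(Z(-2, 2), N(-3, H(-4))) - 43)**2 = (-1*4 - 43)**2 = (-4 - 43)**2 = (-47)**2 = 2209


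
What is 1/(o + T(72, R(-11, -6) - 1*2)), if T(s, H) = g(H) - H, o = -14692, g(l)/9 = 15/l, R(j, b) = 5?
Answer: -1/14650 ≈ -6.8259e-5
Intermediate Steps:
g(l) = 135/l (g(l) = 9*(15/l) = 135/l)
T(s, H) = -H + 135/H (T(s, H) = 135/H - H = -H + 135/H)
1/(o + T(72, R(-11, -6) - 1*2)) = 1/(-14692 + (-(5 - 1*2) + 135/(5 - 1*2))) = 1/(-14692 + (-(5 - 2) + 135/(5 - 2))) = 1/(-14692 + (-1*3 + 135/3)) = 1/(-14692 + (-3 + 135*(1/3))) = 1/(-14692 + (-3 + 45)) = 1/(-14692 + 42) = 1/(-14650) = -1/14650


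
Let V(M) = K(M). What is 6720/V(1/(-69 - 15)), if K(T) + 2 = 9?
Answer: 960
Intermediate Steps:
K(T) = 7 (K(T) = -2 + 9 = 7)
V(M) = 7
6720/V(1/(-69 - 15)) = 6720/7 = 6720*(⅐) = 960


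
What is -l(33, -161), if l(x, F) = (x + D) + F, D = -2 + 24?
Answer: 106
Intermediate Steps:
D = 22
l(x, F) = 22 + F + x (l(x, F) = (x + 22) + F = (22 + x) + F = 22 + F + x)
-l(33, -161) = -(22 - 161 + 33) = -1*(-106) = 106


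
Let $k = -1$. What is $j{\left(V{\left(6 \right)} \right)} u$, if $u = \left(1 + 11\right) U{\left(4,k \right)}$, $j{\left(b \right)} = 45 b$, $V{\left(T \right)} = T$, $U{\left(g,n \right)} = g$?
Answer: $12960$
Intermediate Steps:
$u = 48$ ($u = \left(1 + 11\right) 4 = 12 \cdot 4 = 48$)
$j{\left(V{\left(6 \right)} \right)} u = 45 \cdot 6 \cdot 48 = 270 \cdot 48 = 12960$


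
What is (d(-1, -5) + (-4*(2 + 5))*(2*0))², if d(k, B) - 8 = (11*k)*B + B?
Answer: 3364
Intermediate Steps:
d(k, B) = 8 + B + 11*B*k (d(k, B) = 8 + ((11*k)*B + B) = 8 + (11*B*k + B) = 8 + (B + 11*B*k) = 8 + B + 11*B*k)
(d(-1, -5) + (-4*(2 + 5))*(2*0))² = ((8 - 5 + 11*(-5)*(-1)) + (-4*(2 + 5))*(2*0))² = ((8 - 5 + 55) - 4*7*0)² = (58 - 28*0)² = (58 + 0)² = 58² = 3364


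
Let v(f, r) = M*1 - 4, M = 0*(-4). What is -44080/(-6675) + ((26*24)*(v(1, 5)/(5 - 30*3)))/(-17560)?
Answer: 328885736/49815525 ≈ 6.6021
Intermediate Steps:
M = 0
v(f, r) = -4 (v(f, r) = 0*1 - 4 = 0 - 4 = -4)
-44080/(-6675) + ((26*24)*(v(1, 5)/(5 - 30*3)))/(-17560) = -44080/(-6675) + ((26*24)*(-4/(5 - 30*3)))/(-17560) = -44080*(-1/6675) + (624*(-4/(5 - 5*18)))*(-1/17560) = 8816/1335 + (624*(-4/(5 - 90)))*(-1/17560) = 8816/1335 + (624*(-4/(-85)))*(-1/17560) = 8816/1335 + (624*(-4*(-1/85)))*(-1/17560) = 8816/1335 + (624*(4/85))*(-1/17560) = 8816/1335 + (2496/85)*(-1/17560) = 8816/1335 - 312/186575 = 328885736/49815525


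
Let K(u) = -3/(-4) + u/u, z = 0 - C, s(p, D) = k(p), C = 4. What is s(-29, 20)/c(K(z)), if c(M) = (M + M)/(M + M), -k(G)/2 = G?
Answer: 58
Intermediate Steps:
k(G) = -2*G
s(p, D) = -2*p
z = -4 (z = 0 - 1*4 = 0 - 4 = -4)
K(u) = 7/4 (K(u) = -3*(-¼) + 1 = ¾ + 1 = 7/4)
c(M) = 1 (c(M) = (2*M)/((2*M)) = (2*M)*(1/(2*M)) = 1)
s(-29, 20)/c(K(z)) = -2*(-29)/1 = 58*1 = 58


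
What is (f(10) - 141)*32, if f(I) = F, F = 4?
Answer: -4384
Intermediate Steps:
f(I) = 4
(f(10) - 141)*32 = (4 - 141)*32 = -137*32 = -4384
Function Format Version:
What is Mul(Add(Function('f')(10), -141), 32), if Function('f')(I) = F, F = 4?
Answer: -4384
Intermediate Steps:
Function('f')(I) = 4
Mul(Add(Function('f')(10), -141), 32) = Mul(Add(4, -141), 32) = Mul(-137, 32) = -4384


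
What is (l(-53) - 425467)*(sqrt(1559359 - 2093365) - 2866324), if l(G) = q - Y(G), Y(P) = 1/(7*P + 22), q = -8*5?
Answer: 425654680401208/349 - 445505826*I*sqrt(59334)/349 ≈ 1.2196e+12 - 3.1094e+8*I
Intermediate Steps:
q = -40
Y(P) = 1/(22 + 7*P)
l(G) = -40 - 1/(22 + 7*G)
(l(-53) - 425467)*(sqrt(1559359 - 2093365) - 2866324) = ((-881 - 280*(-53))/(22 + 7*(-53)) - 425467)*(sqrt(1559359 - 2093365) - 2866324) = ((-881 + 14840)/(22 - 371) - 425467)*(sqrt(-534006) - 2866324) = (13959/(-349) - 425467)*(3*I*sqrt(59334) - 2866324) = (-1/349*13959 - 425467)*(-2866324 + 3*I*sqrt(59334)) = (-13959/349 - 425467)*(-2866324 + 3*I*sqrt(59334)) = -148501942*(-2866324 + 3*I*sqrt(59334))/349 = 425654680401208/349 - 445505826*I*sqrt(59334)/349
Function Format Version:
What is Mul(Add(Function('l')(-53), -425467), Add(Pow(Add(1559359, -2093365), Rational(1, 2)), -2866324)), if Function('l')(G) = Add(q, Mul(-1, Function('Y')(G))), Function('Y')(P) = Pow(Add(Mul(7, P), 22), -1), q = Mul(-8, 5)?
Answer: Add(Rational(425654680401208, 349), Mul(Rational(-445505826, 349), I, Pow(59334, Rational(1, 2)))) ≈ Add(1.2196e+12, Mul(-3.1094e+8, I))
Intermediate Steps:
q = -40
Function('Y')(P) = Pow(Add(22, Mul(7, P)), -1)
Function('l')(G) = Add(-40, Mul(-1, Pow(Add(22, Mul(7, G)), -1)))
Mul(Add(Function('l')(-53), -425467), Add(Pow(Add(1559359, -2093365), Rational(1, 2)), -2866324)) = Mul(Add(Mul(Pow(Add(22, Mul(7, -53)), -1), Add(-881, Mul(-280, -53))), -425467), Add(Pow(Add(1559359, -2093365), Rational(1, 2)), -2866324)) = Mul(Add(Mul(Pow(Add(22, -371), -1), Add(-881, 14840)), -425467), Add(Pow(-534006, Rational(1, 2)), -2866324)) = Mul(Add(Mul(Pow(-349, -1), 13959), -425467), Add(Mul(3, I, Pow(59334, Rational(1, 2))), -2866324)) = Mul(Add(Mul(Rational(-1, 349), 13959), -425467), Add(-2866324, Mul(3, I, Pow(59334, Rational(1, 2))))) = Mul(Add(Rational(-13959, 349), -425467), Add(-2866324, Mul(3, I, Pow(59334, Rational(1, 2))))) = Mul(Rational(-148501942, 349), Add(-2866324, Mul(3, I, Pow(59334, Rational(1, 2))))) = Add(Rational(425654680401208, 349), Mul(Rational(-445505826, 349), I, Pow(59334, Rational(1, 2))))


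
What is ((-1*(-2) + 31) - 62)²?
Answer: 841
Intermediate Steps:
((-1*(-2) + 31) - 62)² = ((2 + 31) - 62)² = (33 - 62)² = (-29)² = 841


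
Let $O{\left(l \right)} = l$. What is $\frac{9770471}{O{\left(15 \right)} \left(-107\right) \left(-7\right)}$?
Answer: $\frac{9770471}{11235} \approx 869.65$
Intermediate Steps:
$\frac{9770471}{O{\left(15 \right)} \left(-107\right) \left(-7\right)} = \frac{9770471}{15 \left(-107\right) \left(-7\right)} = \frac{9770471}{\left(-1605\right) \left(-7\right)} = \frac{9770471}{11235}$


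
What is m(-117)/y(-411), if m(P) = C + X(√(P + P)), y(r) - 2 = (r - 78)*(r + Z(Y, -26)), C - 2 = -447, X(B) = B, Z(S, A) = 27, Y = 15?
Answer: -445/187778 + 3*I*√26/187778 ≈ -0.0023698 + 8.1463e-5*I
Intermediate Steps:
C = -445 (C = 2 - 447 = -445)
y(r) = 2 + (-78 + r)*(27 + r) (y(r) = 2 + (r - 78)*(r + 27) = 2 + (-78 + r)*(27 + r))
m(P) = -445 + √2*√P (m(P) = -445 + √(P + P) = -445 + √(2*P) = -445 + √2*√P)
m(-117)/y(-411) = (-445 + √2*√(-117))/(-2104 + (-411)² - 51*(-411)) = (-445 + √2*(3*I*√13))/(-2104 + 168921 + 20961) = (-445 + 3*I*√26)/187778 = (-445 + 3*I*√26)*(1/187778) = -445/187778 + 3*I*√26/187778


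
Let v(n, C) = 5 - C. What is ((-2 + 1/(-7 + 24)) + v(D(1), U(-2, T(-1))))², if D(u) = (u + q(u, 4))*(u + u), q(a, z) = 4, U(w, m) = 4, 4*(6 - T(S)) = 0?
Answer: 256/289 ≈ 0.88581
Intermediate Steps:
T(S) = 6 (T(S) = 6 - ¼*0 = 6 + 0 = 6)
D(u) = 2*u*(4 + u) (D(u) = (u + 4)*(u + u) = (4 + u)*(2*u) = 2*u*(4 + u))
((-2 + 1/(-7 + 24)) + v(D(1), U(-2, T(-1))))² = ((-2 + 1/(-7 + 24)) + (5 - 1*4))² = ((-2 + 1/17) + (5 - 4))² = ((-2 + 1/17) + 1)² = (-33/17 + 1)² = (-16/17)² = 256/289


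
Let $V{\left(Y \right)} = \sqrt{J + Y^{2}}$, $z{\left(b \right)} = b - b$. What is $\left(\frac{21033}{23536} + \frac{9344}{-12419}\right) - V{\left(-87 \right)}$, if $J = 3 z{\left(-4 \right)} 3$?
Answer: $- \frac{25388253365}{292293584} \approx -86.859$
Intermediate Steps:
$z{\left(b \right)} = 0$
$J = 0$ ($J = 3 \cdot 0 \cdot 3 = 0 \cdot 3 = 0$)
$V{\left(Y \right)} = \sqrt{Y^{2}}$ ($V{\left(Y \right)} = \sqrt{0 + Y^{2}} = \sqrt{Y^{2}}$)
$\left(\frac{21033}{23536} + \frac{9344}{-12419}\right) - V{\left(-87 \right)} = \left(\frac{21033}{23536} + \frac{9344}{-12419}\right) - \sqrt{\left(-87\right)^{2}} = \left(21033 \cdot \frac{1}{23536} + 9344 \left(- \frac{1}{12419}\right)\right) - \sqrt{7569} = \left(\frac{21033}{23536} - \frac{9344}{12419}\right) - 87 = \frac{41288443}{292293584} - 87 = - \frac{25388253365}{292293584}$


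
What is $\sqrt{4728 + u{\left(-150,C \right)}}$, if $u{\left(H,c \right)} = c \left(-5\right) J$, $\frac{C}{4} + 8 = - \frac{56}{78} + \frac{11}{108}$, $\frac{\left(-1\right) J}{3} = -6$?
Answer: $\frac{\sqrt{11909118}}{39} \approx 88.486$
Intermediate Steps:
$J = 18$ ($J = \left(-3\right) \left(-6\right) = 18$)
$C = - \frac{12097}{351}$ ($C = -32 + 4 \left(- \frac{56}{78} + \frac{11}{108}\right) = -32 + 4 \left(\left(-56\right) \frac{1}{78} + 11 \cdot \frac{1}{108}\right) = -32 + 4 \left(- \frac{28}{39} + \frac{11}{108}\right) = -32 + 4 \left(- \frac{865}{1404}\right) = -32 - \frac{865}{351} = - \frac{12097}{351} \approx -34.464$)
$u{\left(H,c \right)} = - 90 c$ ($u{\left(H,c \right)} = c \left(-5\right) 18 = - 5 c 18 = - 90 c$)
$\sqrt{4728 + u{\left(-150,C \right)}} = \sqrt{4728 - - \frac{120970}{39}} = \sqrt{4728 + \frac{120970}{39}} = \sqrt{\frac{305362}{39}} = \frac{\sqrt{11909118}}{39}$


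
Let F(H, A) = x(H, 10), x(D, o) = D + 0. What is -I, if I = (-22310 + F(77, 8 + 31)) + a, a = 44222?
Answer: -21989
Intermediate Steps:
x(D, o) = D
F(H, A) = H
I = 21989 (I = (-22310 + 77) + 44222 = -22233 + 44222 = 21989)
-I = -1*21989 = -21989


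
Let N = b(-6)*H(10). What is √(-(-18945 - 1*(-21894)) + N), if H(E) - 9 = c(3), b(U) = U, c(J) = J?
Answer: I*√3021 ≈ 54.964*I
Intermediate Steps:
H(E) = 12 (H(E) = 9 + 3 = 12)
N = -72 (N = -6*12 = -72)
√(-(-18945 - 1*(-21894)) + N) = √(-(-18945 - 1*(-21894)) - 72) = √(-(-18945 + 21894) - 72) = √(-1*2949 - 72) = √(-2949 - 72) = √(-3021) = I*√3021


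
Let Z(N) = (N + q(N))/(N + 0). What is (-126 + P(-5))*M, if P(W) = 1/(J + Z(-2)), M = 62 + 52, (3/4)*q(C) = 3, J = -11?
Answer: -28747/2 ≈ -14374.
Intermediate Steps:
q(C) = 4 (q(C) = (4/3)*3 = 4)
Z(N) = (4 + N)/N (Z(N) = (N + 4)/(N + 0) = (4 + N)/N)
M = 114
P(W) = -1/12 (P(W) = 1/(-11 + (4 - 2)/(-2)) = 1/(-11 - ½*2) = 1/(-11 - 1) = 1/(-12) = -1/12)
(-126 + P(-5))*M = (-126 - 1/12)*114 = -1513/12*114 = -28747/2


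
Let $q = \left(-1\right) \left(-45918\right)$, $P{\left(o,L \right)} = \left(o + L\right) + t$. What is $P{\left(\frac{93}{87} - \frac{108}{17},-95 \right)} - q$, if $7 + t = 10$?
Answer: $- \frac{22685535}{493} \approx -46015.0$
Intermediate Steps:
$t = 3$ ($t = -7 + 10 = 3$)
$P{\left(o,L \right)} = 3 + L + o$ ($P{\left(o,L \right)} = \left(o + L\right) + 3 = \left(L + o\right) + 3 = 3 + L + o$)
$q = 45918$
$P{\left(\frac{93}{87} - \frac{108}{17},-95 \right)} - q = \left(3 - 95 + \left(\frac{93}{87} - \frac{108}{17}\right)\right) - 45918 = \left(3 - 95 + \left(93 \cdot \frac{1}{87} - \frac{108}{17}\right)\right) - 45918 = \left(3 - 95 + \left(\frac{31}{29} - \frac{108}{17}\right)\right) - 45918 = \left(3 - 95 - \frac{2605}{493}\right) - 45918 = - \frac{47961}{493} - 45918 = - \frac{22685535}{493}$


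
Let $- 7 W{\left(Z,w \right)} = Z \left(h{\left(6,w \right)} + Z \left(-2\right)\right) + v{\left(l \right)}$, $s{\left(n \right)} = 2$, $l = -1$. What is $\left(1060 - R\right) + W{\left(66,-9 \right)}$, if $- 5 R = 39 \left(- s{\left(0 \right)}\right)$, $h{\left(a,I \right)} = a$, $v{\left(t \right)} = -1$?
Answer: $\frac{78139}{35} \approx 2232.5$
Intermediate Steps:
$R = \frac{78}{5}$ ($R = - \frac{39 \left(\left(-1\right) 2\right)}{5} = - \frac{39 \left(-2\right)}{5} = \left(- \frac{1}{5}\right) \left(-78\right) = \frac{78}{5} \approx 15.6$)
$W{\left(Z,w \right)} = \frac{1}{7} - \frac{Z \left(6 - 2 Z\right)}{7}$ ($W{\left(Z,w \right)} = - \frac{Z \left(6 + Z \left(-2\right)\right) - 1}{7} = - \frac{Z \left(6 - 2 Z\right) - 1}{7} = - \frac{-1 + Z \left(6 - 2 Z\right)}{7} = \frac{1}{7} - \frac{Z \left(6 - 2 Z\right)}{7}$)
$\left(1060 - R\right) + W{\left(66,-9 \right)} = \left(1060 - \frac{78}{5}\right) + \left(\frac{1}{7} - \frac{396}{7} + \frac{2 \cdot 66^{2}}{7}\right) = \left(1060 - \frac{78}{5}\right) + \left(\frac{1}{7} - \frac{396}{7} + \frac{2}{7} \cdot 4356\right) = \frac{5222}{5} + \left(\frac{1}{7} - \frac{396}{7} + \frac{8712}{7}\right) = \frac{5222}{5} + \frac{8317}{7} = \frac{78139}{35}$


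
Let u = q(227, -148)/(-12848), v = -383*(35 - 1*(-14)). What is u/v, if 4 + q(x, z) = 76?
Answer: 9/30139802 ≈ 2.9861e-7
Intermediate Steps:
q(x, z) = 72 (q(x, z) = -4 + 76 = 72)
v = -18767 (v = -383*(35 + 14) = -383*49 = -18767)
u = -9/1606 (u = 72/(-12848) = 72*(-1/12848) = -9/1606 ≈ -0.0056040)
u/v = -9/1606/(-18767) = -9/1606*(-1/18767) = 9/30139802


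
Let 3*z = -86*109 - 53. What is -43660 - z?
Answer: -121553/3 ≈ -40518.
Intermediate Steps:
z = -9427/3 (z = (-86*109 - 53)/3 = (-9374 - 53)/3 = (1/3)*(-9427) = -9427/3 ≈ -3142.3)
-43660 - z = -43660 - 1*(-9427/3) = -43660 + 9427/3 = -121553/3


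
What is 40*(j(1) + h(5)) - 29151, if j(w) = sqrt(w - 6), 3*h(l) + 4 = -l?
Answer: -29271 + 40*I*sqrt(5) ≈ -29271.0 + 89.443*I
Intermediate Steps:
h(l) = -4/3 - l/3 (h(l) = -4/3 + (-l)/3 = -4/3 - l/3)
j(w) = sqrt(-6 + w)
40*(j(1) + h(5)) - 29151 = 40*(sqrt(-6 + 1) + (-4/3 - 1/3*5)) - 29151 = 40*(sqrt(-5) + (-4/3 - 5/3)) - 29151 = 40*(I*sqrt(5) - 3) - 29151 = 40*(-3 + I*sqrt(5)) - 29151 = (-120 + 40*I*sqrt(5)) - 29151 = -29271 + 40*I*sqrt(5)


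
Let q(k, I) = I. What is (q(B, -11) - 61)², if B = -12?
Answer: 5184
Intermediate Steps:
(q(B, -11) - 61)² = (-11 - 61)² = (-72)² = 5184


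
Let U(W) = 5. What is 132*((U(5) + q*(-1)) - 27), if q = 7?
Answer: -3828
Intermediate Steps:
132*((U(5) + q*(-1)) - 27) = 132*((5 + 7*(-1)) - 27) = 132*((5 - 7) - 27) = 132*(-2 - 27) = 132*(-29) = -3828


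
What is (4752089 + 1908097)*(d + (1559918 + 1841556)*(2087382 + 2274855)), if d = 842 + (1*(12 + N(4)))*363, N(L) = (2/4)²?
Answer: 197648155841084567151/2 ≈ 9.8824e+19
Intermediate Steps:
N(L) = ¼ (N(L) = (2*(¼))² = (½)² = ¼)
d = 21155/4 (d = 842 + (1*(12 + ¼))*363 = 842 + (1*(49/4))*363 = 842 + (49/4)*363 = 842 + 17787/4 = 21155/4 ≈ 5288.8)
(4752089 + 1908097)*(d + (1559918 + 1841556)*(2087382 + 2274855)) = (4752089 + 1908097)*(21155/4 + (1559918 + 1841556)*(2087382 + 2274855)) = 6660186*(21155/4 + 3401474*4362237) = 6660186*(21155/4 + 14838035737338) = 6660186*(59352142970507/4) = 197648155841084567151/2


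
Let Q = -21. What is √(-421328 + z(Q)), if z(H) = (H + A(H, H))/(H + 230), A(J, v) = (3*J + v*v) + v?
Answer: 8*I*√287561846/209 ≈ 649.1*I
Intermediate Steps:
A(J, v) = v + v² + 3*J (A(J, v) = (3*J + v²) + v = (v² + 3*J) + v = v + v² + 3*J)
z(H) = (H² + 5*H)/(230 + H) (z(H) = (H + (H + H² + 3*H))/(H + 230) = (H + (H² + 4*H))/(230 + H) = (H² + 5*H)/(230 + H))
√(-421328 + z(Q)) = √(-421328 - 21*(5 - 21)/(230 - 21)) = √(-421328 - 21*(-16)/209) = √(-421328 - 21*1/209*(-16)) = √(-421328 + 336/209) = √(-88057216/209) = 8*I*√287561846/209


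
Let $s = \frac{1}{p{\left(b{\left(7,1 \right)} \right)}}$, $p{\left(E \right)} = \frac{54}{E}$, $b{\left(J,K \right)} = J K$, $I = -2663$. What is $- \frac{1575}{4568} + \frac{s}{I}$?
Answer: $- \frac{113260063}{328443768} \approx -0.34484$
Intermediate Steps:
$s = \frac{7}{54}$ ($s = \frac{1}{54 \frac{1}{7 \cdot 1}} = \frac{1}{54 \cdot \frac{1}{7}} = \frac{1}{\frac{54}{7}} = \frac{7}{54} \approx 0.12963$)
$- \frac{1575}{4568} + \frac{s}{I} = - \frac{1575}{4568} + \frac{7}{54 \left(-2663\right)} = \left(-1575\right) \frac{1}{4568} + \frac{7}{54} \left(- \frac{1}{2663}\right) = - \frac{1575}{4568} - \frac{7}{143802} = - \frac{113260063}{328443768}$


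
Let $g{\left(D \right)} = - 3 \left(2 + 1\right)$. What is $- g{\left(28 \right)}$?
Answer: $9$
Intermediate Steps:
$g{\left(D \right)} = -9$ ($g{\left(D \right)} = \left(-3\right) 3 = -9$)
$- g{\left(28 \right)} = \left(-1\right) \left(-9\right) = 9$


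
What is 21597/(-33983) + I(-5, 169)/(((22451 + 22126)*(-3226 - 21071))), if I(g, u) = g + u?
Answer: -23391443481505/36806558060727 ≈ -0.63552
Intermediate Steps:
21597/(-33983) + I(-5, 169)/(((22451 + 22126)*(-3226 - 21071))) = 21597/(-33983) + (-5 + 169)/(((22451 + 22126)*(-3226 - 21071))) = 21597*(-1/33983) + 164/((44577*(-24297))) = -21597/33983 + 164/(-1083087369) = -21597/33983 + 164*(-1/1083087369) = -21597/33983 - 164/1083087369 = -23391443481505/36806558060727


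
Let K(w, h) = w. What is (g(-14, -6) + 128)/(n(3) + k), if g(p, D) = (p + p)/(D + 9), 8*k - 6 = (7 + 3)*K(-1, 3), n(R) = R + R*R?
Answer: 712/69 ≈ 10.319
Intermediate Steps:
n(R) = R + R²
k = -½ (k = ¾ + ((7 + 3)*(-1))/8 = ¾ + (10*(-1))/8 = ¾ + (⅛)*(-10) = ¾ - 5/4 = -½ ≈ -0.50000)
g(p, D) = 2*p/(9 + D) (g(p, D) = (2*p)/(9 + D) = 2*p/(9 + D))
(g(-14, -6) + 128)/(n(3) + k) = (2*(-14)/(9 - 6) + 128)/(3*(1 + 3) - ½) = (2*(-14)/3 + 128)/(3*4 - ½) = (2*(-14)*(⅓) + 128)/(12 - ½) = (-28/3 + 128)/(23/2) = (356/3)*(2/23) = 712/69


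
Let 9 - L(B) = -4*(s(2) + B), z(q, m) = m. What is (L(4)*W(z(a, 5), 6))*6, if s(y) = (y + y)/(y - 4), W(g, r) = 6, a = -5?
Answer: 612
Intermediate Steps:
s(y) = 2*y/(-4 + y) (s(y) = (2*y)/(-4 + y) = 2*y/(-4 + y))
L(B) = 1 + 4*B (L(B) = 9 - (-4)*(2*2/(-4 + 2) + B) = 9 - (-4)*(2*2/(-2) + B) = 9 - (-4)*(2*2*(-½) + B) = 9 - (-4)*(-2 + B) = 9 - (8 - 4*B) = 9 + (-8 + 4*B) = 1 + 4*B)
(L(4)*W(z(a, 5), 6))*6 = ((1 + 4*4)*6)*6 = ((1 + 16)*6)*6 = (17*6)*6 = 102*6 = 612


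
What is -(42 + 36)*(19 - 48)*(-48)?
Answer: -108576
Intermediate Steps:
-(42 + 36)*(19 - 48)*(-48) = -78*(-29)*(-48) = -(-2262)*(-48) = -1*108576 = -108576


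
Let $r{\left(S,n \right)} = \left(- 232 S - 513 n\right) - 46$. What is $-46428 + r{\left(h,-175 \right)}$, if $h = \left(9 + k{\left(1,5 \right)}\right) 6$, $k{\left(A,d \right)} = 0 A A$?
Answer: $30773$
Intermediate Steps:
$k{\left(A,d \right)} = 0$ ($k{\left(A,d \right)} = 0 A = 0$)
$h = 54$ ($h = \left(9 + 0\right) 6 = 9 \cdot 6 = 54$)
$r{\left(S,n \right)} = -46 - 513 n - 232 S$ ($r{\left(S,n \right)} = \left(- 513 n - 232 S\right) - 46 = -46 - 513 n - 232 S$)
$-46428 + r{\left(h,-175 \right)} = -46428 - -77201 = -46428 + 77201 = 30773$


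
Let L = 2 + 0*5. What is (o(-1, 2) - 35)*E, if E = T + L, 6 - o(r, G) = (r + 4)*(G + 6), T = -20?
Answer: 954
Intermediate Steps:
L = 2 (L = 2 + 0 = 2)
o(r, G) = 6 - (4 + r)*(6 + G) (o(r, G) = 6 - (r + 4)*(G + 6) = 6 - (4 + r)*(6 + G))
E = -18 (E = -20 + 2 = -18)
(o(-1, 2) - 35)*E = ((-18 - 6*(-1) - 4*2 - 1*2*(-1)) - 35)*(-18) = ((-18 + 6 - 8 + 2) - 35)*(-18) = (-18 - 35)*(-18) = -53*(-18) = 954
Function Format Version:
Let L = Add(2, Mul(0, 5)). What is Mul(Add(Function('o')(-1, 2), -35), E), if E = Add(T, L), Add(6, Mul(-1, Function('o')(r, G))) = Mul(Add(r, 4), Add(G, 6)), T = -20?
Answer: 954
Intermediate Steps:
L = 2 (L = Add(2, 0) = 2)
Function('o')(r, G) = Add(6, Mul(-1, Add(4, r), Add(6, G))) (Function('o')(r, G) = Add(6, Mul(-1, Mul(Add(r, 4), Add(G, 6)))) = Add(6, Mul(-1, Mul(Add(4, r), Add(6, G)))) = Add(6, Mul(-1, Add(4, r), Add(6, G))))
E = -18 (E = Add(-20, 2) = -18)
Mul(Add(Function('o')(-1, 2), -35), E) = Mul(Add(Add(-18, Mul(-6, -1), Mul(-4, 2), Mul(-1, 2, -1)), -35), -18) = Mul(Add(Add(-18, 6, -8, 2), -35), -18) = Mul(Add(-18, -35), -18) = Mul(-53, -18) = 954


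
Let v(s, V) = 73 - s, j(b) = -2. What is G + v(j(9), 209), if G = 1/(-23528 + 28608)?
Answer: 381001/5080 ≈ 75.000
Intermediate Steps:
G = 1/5080 ≈ 0.00019685
G + v(j(9), 209) = 1/5080 + (73 - 1*(-2)) = 1/5080 + (73 + 2) = 1/5080 + 75 = 381001/5080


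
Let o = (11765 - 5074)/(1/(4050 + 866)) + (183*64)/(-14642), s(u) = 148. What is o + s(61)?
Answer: 240810408528/7321 ≈ 3.2893e+7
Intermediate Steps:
o = 240809325020/7321 (o = 6691/(1/4916) + 11712*(-1/14642) = 6691/(1/4916) - 5856/7321 = 6691*4916 - 5856/7321 = 32892956 - 5856/7321 = 240809325020/7321 ≈ 3.2893e+7)
o + s(61) = 240809325020/7321 + 148 = 240810408528/7321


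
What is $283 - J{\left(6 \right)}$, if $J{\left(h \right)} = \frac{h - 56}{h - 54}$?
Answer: $\frac{6767}{24} \approx 281.96$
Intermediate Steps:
$J{\left(h \right)} = \frac{-56 + h}{-54 + h}$
$283 - J{\left(6 \right)} = 283 - \frac{-56 + 6}{-54 + 6} = 283 - \frac{1}{-48} \left(-50\right) = 283 - \left(- \frac{1}{48}\right) \left(-50\right) = 283 - \frac{25}{24} = \frac{6767}{24}$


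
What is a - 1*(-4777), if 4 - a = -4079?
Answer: 8860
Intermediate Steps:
a = 4083 (a = 4 - 1*(-4079) = 4 + 4079 = 4083)
a - 1*(-4777) = 4083 - 1*(-4777) = 4083 + 4777 = 8860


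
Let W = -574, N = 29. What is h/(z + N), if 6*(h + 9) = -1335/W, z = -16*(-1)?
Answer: -9887/51660 ≈ -0.19139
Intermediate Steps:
z = 16
h = -9887/1148 (h = -9 + (-1335/(-574))/6 = -9 + (-1335*(-1/574))/6 = -9 + (⅙)*(1335/574) = -9 + 445/1148 = -9887/1148 ≈ -8.6124)
h/(z + N) = -9887/1148/(16 + 29) = -9887/1148/45 = (1/45)*(-9887/1148) = -9887/51660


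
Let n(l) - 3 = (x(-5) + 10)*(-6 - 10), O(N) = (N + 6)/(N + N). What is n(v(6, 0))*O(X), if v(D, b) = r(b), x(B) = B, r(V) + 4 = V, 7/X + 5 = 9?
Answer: -341/2 ≈ -170.50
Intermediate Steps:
X = 7/4 (X = 7/(-5 + 9) = 7/4 ≈ 1.7500)
r(V) = -4 + V
v(D, b) = -4 + b
O(N) = (6 + N)/(2*N) (O(N) = (6 + N)/((2*N)) = (6 + N)*(1/(2*N)) = (6 + N)/(2*N))
n(l) = -77 (n(l) = 3 + (-5 + 10)*(-6 - 10) = 3 + 5*(-16) = 3 - 80 = -77)
n(v(6, 0))*O(X) = -77*(6 + 7/4)/(2*7/4) = -77*4*31/(2*7*4) = -77*31/14 = -341/2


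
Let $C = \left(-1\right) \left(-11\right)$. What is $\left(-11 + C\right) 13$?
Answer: $0$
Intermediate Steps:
$C = 11$
$\left(-11 + C\right) 13 = \left(-11 + 11\right) 13 = 0 \cdot 13 = 0$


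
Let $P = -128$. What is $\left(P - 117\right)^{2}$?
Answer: $60025$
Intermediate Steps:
$\left(P - 117\right)^{2} = \left(-128 - 117\right)^{2} = \left(-245\right)^{2} = 60025$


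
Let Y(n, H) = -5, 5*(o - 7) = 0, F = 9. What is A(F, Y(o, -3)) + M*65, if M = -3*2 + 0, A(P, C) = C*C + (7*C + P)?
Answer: -391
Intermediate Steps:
o = 7 (o = 7 + (⅕)*0 = 7 + 0 = 7)
A(P, C) = P + C² + 7*C (A(P, C) = C² + (P + 7*C) = P + C² + 7*C)
M = -6 (M = -6 + 0 = -6)
A(F, Y(o, -3)) + M*65 = (9 + (-5)² + 7*(-5)) - 6*65 = (9 + 25 - 35) - 390 = -1 - 390 = -391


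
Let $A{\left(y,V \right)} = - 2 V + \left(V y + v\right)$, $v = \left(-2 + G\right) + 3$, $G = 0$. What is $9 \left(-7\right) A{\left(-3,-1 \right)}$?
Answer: $-378$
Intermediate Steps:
$v = 1$ ($v = \left(-2 + 0\right) + 3 = -2 + 3 = 1$)
$A{\left(y,V \right)} = 1 - 2 V + V y$ ($A{\left(y,V \right)} = - 2 V + \left(V y + 1\right) = - 2 V + \left(1 + V y\right) = 1 - 2 V + V y$)
$9 \left(-7\right) A{\left(-3,-1 \right)} = 9 \left(-7\right) \left(1 - -2 - -3\right) = - 63 \left(1 + 2 + 3\right) = \left(-63\right) 6 = -378$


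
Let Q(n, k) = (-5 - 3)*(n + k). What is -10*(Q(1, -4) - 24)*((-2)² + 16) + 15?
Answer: 15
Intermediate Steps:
Q(n, k) = -8*k - 8*n (Q(n, k) = -8*(k + n) = -8*k - 8*n)
-10*(Q(1, -4) - 24)*((-2)² + 16) + 15 = -10*((-8*(-4) - 8*1) - 24)*((-2)² + 16) + 15 = -10*((32 - 8) - 24)*(4 + 16) + 15 = -10*(24 - 24)*20 + 15 = -0*20 + 15 = -10*0 + 15 = 0 + 15 = 15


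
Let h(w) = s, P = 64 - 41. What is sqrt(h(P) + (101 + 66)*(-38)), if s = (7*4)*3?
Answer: I*sqrt(6262) ≈ 79.133*I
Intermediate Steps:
P = 23
s = 84 (s = 28*3 = 84)
h(w) = 84
sqrt(h(P) + (101 + 66)*(-38)) = sqrt(84 + (101 + 66)*(-38)) = sqrt(84 + 167*(-38)) = sqrt(84 - 6346) = sqrt(-6262) = I*sqrt(6262)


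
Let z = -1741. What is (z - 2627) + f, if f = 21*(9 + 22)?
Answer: -3717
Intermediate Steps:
f = 651 (f = 21*31 = 651)
(z - 2627) + f = (-1741 - 2627) + 651 = -4368 + 651 = -3717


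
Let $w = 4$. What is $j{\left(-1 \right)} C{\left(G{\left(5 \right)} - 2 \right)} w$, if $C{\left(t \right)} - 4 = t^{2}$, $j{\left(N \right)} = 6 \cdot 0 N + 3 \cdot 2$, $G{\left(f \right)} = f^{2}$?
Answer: $12792$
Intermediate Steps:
$j{\left(N \right)} = 6$ ($j{\left(N \right)} = 0 N + 6 = 0 + 6 = 6$)
$C{\left(t \right)} = 4 + t^{2}$
$j{\left(-1 \right)} C{\left(G{\left(5 \right)} - 2 \right)} w = 6 \left(4 + \left(5^{2} - 2\right)^{2}\right) 4 = 6 \left(4 + \left(25 - 2\right)^{2}\right) 4 = 6 \left(4 + 23^{2}\right) 4 = 6 \left(4 + 529\right) 4 = 6 \cdot 533 \cdot 4 = 3198 \cdot 4 = 12792$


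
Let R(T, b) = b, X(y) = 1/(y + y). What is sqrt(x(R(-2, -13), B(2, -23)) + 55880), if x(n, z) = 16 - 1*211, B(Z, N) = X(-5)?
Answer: sqrt(55685) ≈ 235.98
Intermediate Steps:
X(y) = 1/(2*y)
B(Z, N) = -1/10 (B(Z, N) = (1/2)/(-5) = (1/2)*(-1/5) = -1/10)
x(n, z) = -195 (x(n, z) = 16 - 211 = -195)
sqrt(x(R(-2, -13), B(2, -23)) + 55880) = sqrt(-195 + 55880) = sqrt(55685)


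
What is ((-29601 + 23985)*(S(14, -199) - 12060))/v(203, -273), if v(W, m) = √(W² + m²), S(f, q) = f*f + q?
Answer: 33872904*√2362/8267 ≈ 1.9913e+5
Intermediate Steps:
S(f, q) = q + f² (S(f, q) = f² + q = q + f²)
((-29601 + 23985)*(S(14, -199) - 12060))/v(203, -273) = ((-29601 + 23985)*((-199 + 14²) - 12060))/(√(203² + (-273)²)) = (-5616*((-199 + 196) - 12060))/(√(41209 + 74529)) = (-5616*(-3 - 12060))/(√115738) = (-5616*(-12063))/((7*√2362)) = 67745808*(√2362/16534) = 33872904*√2362/8267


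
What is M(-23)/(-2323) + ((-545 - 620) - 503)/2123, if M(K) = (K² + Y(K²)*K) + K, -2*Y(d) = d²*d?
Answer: -314280622695/428846 ≈ -7.3285e+5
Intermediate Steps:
Y(d) = -d³/2 (Y(d) = -d²*d/2 = -d³/2)
M(K) = K + K² - K⁷/2 (M(K) = (K² + (-K⁶/2)*K) + K = (K² - K⁷/2) + K = K + K² - K⁷/2)
M(-23)/(-2323) + ((-545 - 620) - 503)/2123 = -23*(1 - 23 - ½*(-23)⁶)/(-2323) + ((-545 - 620) - 503)/2123 = -23*(1 - 23 - ½*148035889)*(-1/2323) + (-1165 - 503)*(1/2123) = -23*(1 - 23 - 148035889/2)*(-1/2323) - 1668*1/2123 = -23*(-148035933/2)*(-1/2323) - 1668/2123 = (3404826459/2)*(-1/2323) - 1668/2123 = -148035933/202 - 1668/2123 = -314280622695/428846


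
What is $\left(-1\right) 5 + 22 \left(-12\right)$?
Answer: $-269$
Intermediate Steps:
$\left(-1\right) 5 + 22 \left(-12\right) = -5 - 264 = -269$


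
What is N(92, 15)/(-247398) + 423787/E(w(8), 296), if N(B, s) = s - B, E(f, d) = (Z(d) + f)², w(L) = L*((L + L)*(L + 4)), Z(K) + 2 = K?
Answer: 17516986921/138085193700 ≈ 0.12686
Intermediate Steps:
Z(K) = -2 + K
w(L) = 2*L²*(4 + L) (w(L) = L*((2*L)*(4 + L)) = L*(2*L*(4 + L)) = 2*L²*(4 + L))
E(f, d) = (-2 + d + f)² (E(f, d) = ((-2 + d) + f)² = (-2 + d + f)²)
N(92, 15)/(-247398) + 423787/E(w(8), 296) = (15 - 1*92)/(-247398) + 423787/((-2 + 296 + 2*8²*(4 + 8))²) = (15 - 92)*(-1/247398) + 423787/((-2 + 296 + 2*64*12)²) = -77*(-1/247398) + 423787/((-2 + 296 + 1536)²) = 77/247398 + 423787/(1830²) = 77/247398 + 423787/3348900 = 17516986921/138085193700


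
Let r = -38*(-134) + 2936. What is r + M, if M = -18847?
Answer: -10819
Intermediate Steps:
r = 8028 (r = 5092 + 2936 = 8028)
r + M = 8028 - 18847 = -10819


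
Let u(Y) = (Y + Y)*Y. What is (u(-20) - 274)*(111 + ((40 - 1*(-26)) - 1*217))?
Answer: -21040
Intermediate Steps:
u(Y) = 2*Y**2 (u(Y) = (2*Y)*Y = 2*Y**2)
(u(-20) - 274)*(111 + ((40 - 1*(-26)) - 1*217)) = (2*(-20)**2 - 274)*(111 + ((40 - 1*(-26)) - 1*217)) = (2*400 - 274)*(111 + ((40 + 26) - 217)) = (800 - 274)*(111 + (66 - 217)) = 526*(111 - 151) = 526*(-40) = -21040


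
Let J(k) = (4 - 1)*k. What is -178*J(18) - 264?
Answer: -9876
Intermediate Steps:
J(k) = 3*k
-178*J(18) - 264 = -534*18 - 264 = -178*54 - 264 = -9612 - 264 = -9876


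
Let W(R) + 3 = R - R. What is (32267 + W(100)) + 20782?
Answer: 53046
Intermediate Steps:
W(R) = -3 (W(R) = -3 + (R - R) = -3 + 0 = -3)
(32267 + W(100)) + 20782 = (32267 - 3) + 20782 = 32264 + 20782 = 53046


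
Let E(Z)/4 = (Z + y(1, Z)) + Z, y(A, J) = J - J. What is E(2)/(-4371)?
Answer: -16/4371 ≈ -0.0036605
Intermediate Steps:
y(A, J) = 0
E(Z) = 8*Z (E(Z) = 4*((Z + 0) + Z) = 4*(Z + Z) = 4*(2*Z) = 8*Z)
E(2)/(-4371) = (8*2)/(-4371) = 16*(-1/4371) = -16/4371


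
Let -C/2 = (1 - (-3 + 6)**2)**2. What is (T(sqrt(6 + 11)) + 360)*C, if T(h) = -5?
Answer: -45440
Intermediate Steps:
C = -128 (C = -2*(1 - (-3 + 6)**2)**2 = -2*(1 - 1*3**2)**2 = -2*(1 - 1*9)**2 = -2*(1 - 9)**2 = -2*(-8)**2 = -2*64 = -128)
(T(sqrt(6 + 11)) + 360)*C = (-5 + 360)*(-128) = 355*(-128) = -45440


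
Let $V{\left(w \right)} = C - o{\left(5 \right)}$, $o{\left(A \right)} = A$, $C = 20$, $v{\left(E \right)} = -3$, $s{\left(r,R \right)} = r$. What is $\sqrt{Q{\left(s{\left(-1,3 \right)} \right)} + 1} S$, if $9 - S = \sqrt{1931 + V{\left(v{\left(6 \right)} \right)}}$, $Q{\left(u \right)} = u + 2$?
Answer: $\sqrt{2} \left(9 - \sqrt{1946}\right) \approx -49.658$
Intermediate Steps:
$Q{\left(u \right)} = 2 + u$
$V{\left(w \right)} = 15$ ($V{\left(w \right)} = 20 - 5 = 15$)
$S = 9 - \sqrt{1946}$ ($S = 9 - \sqrt{1931 + 15} = 9 - \sqrt{1946} \approx -35.113$)
$\sqrt{Q{\left(s{\left(-1,3 \right)} \right)} + 1} S = \sqrt{\left(2 - 1\right) + 1} \left(9 - \sqrt{1946}\right) = \sqrt{1 + 1} \left(9 - \sqrt{1946}\right) = \sqrt{2} \left(9 - \sqrt{1946}\right)$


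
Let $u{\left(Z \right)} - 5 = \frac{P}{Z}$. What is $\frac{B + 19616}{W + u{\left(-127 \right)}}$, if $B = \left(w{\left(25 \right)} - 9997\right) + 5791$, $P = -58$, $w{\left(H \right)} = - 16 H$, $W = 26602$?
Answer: $\frac{1906270}{3379147} \approx 0.56413$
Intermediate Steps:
$u{\left(Z \right)} = 5 - \frac{58}{Z}$
$B = -4606$ ($B = \left(\left(-16\right) 25 - 9997\right) + 5791 = \left(-400 - 9997\right) + 5791 = -10397 + 5791 = -4606$)
$\frac{B + 19616}{W + u{\left(-127 \right)}} = \frac{-4606 + 19616}{26602 + \left(5 - \frac{58}{-127}\right)} = \frac{15010}{26602 + \left(5 - - \frac{58}{127}\right)} = \frac{15010}{26602 + \left(5 + \frac{58}{127}\right)} = \frac{15010}{26602 + \frac{693}{127}} = \frac{15010}{\frac{3379147}{127}} = 15010 \cdot \frac{127}{3379147} = \frac{1906270}{3379147}$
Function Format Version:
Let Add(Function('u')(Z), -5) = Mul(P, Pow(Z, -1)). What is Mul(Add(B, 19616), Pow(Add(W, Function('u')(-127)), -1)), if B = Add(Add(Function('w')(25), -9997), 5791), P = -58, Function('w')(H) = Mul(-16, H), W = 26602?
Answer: Rational(1906270, 3379147) ≈ 0.56413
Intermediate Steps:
Function('u')(Z) = Add(5, Mul(-58, Pow(Z, -1)))
B = -4606 (B = Add(Add(Mul(-16, 25), -9997), 5791) = Add(Add(-400, -9997), 5791) = Add(-10397, 5791) = -4606)
Mul(Add(B, 19616), Pow(Add(W, Function('u')(-127)), -1)) = Mul(Add(-4606, 19616), Pow(Add(26602, Add(5, Mul(-58, Pow(-127, -1)))), -1)) = Mul(15010, Pow(Add(26602, Add(5, Mul(-58, Rational(-1, 127)))), -1)) = Mul(15010, Pow(Add(26602, Add(5, Rational(58, 127))), -1)) = Mul(15010, Pow(Add(26602, Rational(693, 127)), -1)) = Mul(15010, Pow(Rational(3379147, 127), -1)) = Mul(15010, Rational(127, 3379147)) = Rational(1906270, 3379147)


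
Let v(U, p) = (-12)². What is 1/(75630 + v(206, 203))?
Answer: 1/75774 ≈ 1.3197e-5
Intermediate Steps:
v(U, p) = 144
1/(75630 + v(206, 203)) = 1/(75630 + 144) = 1/75774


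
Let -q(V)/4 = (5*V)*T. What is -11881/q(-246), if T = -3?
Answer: 11881/14760 ≈ 0.80495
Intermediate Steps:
q(V) = 60*V (q(V) = -4*5*V*(-3) = -(-60)*V = 60*V)
-11881/q(-246) = -11881/(60*(-246)) = -11881/(-14760) = -11881*(-1/14760) = 11881/14760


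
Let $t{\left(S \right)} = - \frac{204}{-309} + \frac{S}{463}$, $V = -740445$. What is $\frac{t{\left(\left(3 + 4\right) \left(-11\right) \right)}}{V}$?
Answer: $- \frac{7851}{11770360535} \approx -6.6701 \cdot 10^{-7}$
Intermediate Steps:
$t{\left(S \right)} = \frac{68}{103} + \frac{S}{463}$ ($t{\left(S \right)} = \left(-204\right) \left(- \frac{1}{309}\right) + S \frac{1}{463} = \frac{68}{103} + \frac{S}{463}$)
$\frac{t{\left(\left(3 + 4\right) \left(-11\right) \right)}}{V} = \frac{\frac{68}{103} + \frac{\left(3 + 4\right) \left(-11\right)}{463}}{-740445} = \left(\frac{68}{103} + \frac{7 \left(-11\right)}{463}\right) \left(- \frac{1}{740445}\right) = \left(\frac{68}{103} + \frac{1}{463} \left(-77\right)\right) \left(- \frac{1}{740445}\right) = \left(\frac{68}{103} - \frac{77}{463}\right) \left(- \frac{1}{740445}\right) = \frac{23553}{47689} \left(- \frac{1}{740445}\right) = - \frac{7851}{11770360535}$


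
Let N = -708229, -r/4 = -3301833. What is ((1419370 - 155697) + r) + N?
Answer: 13762776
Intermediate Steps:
r = 13207332 (r = -4*(-3301833) = 13207332)
((1419370 - 155697) + r) + N = ((1419370 - 155697) + 13207332) - 708229 = (1263673 + 13207332) - 708229 = 14471005 - 708229 = 13762776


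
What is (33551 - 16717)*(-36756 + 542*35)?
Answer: -299409524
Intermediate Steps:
(33551 - 16717)*(-36756 + 542*35) = 16834*(-36756 + 18970) = 16834*(-17786) = -299409524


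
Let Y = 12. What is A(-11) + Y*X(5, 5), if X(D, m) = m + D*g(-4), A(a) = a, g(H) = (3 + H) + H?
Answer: -251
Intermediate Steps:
g(H) = 3 + 2*H
X(D, m) = m - 5*D (X(D, m) = m + D*(3 + 2*(-4)) = m + D*(3 - 8) = m + D*(-5) = m - 5*D)
A(-11) + Y*X(5, 5) = -11 + 12*(5 - 5*5) = -11 + 12*(5 - 25) = -11 + 12*(-20) = -11 - 240 = -251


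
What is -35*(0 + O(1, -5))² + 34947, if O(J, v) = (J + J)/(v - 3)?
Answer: 559117/16 ≈ 34945.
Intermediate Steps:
O(J, v) = 2*J/(-3 + v) (O(J, v) = (2*J)/(-3 + v) = 2*J/(-3 + v))
-35*(0 + O(1, -5))² + 34947 = -35*(0 + 2*1/(-3 - 5))² + 34947 = -35*(0 + 2*1/(-8))² + 34947 = -35*(0 + 2*1*(-⅛))² + 34947 = -35*(0 - ¼)² + 34947 = -35*(-¼)² + 34947 = -35*1/16 + 34947 = -35/16 + 34947 = 559117/16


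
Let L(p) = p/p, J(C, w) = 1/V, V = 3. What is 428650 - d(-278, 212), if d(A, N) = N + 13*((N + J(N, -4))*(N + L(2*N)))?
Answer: -159513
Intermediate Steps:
J(C, w) = ⅓ (J(C, w) = 1/3 = ⅓)
L(p) = 1
d(A, N) = N + 13*(1 + N)*(⅓ + N) (d(A, N) = N + 13*((N + ⅓)*(N + 1)) = N + 13*((⅓ + N)*(1 + N)) = N + 13*((1 + N)*(⅓ + N)) = N + 13*(1 + N)*(⅓ + N))
428650 - d(-278, 212) = 428650 - (13/3 + 13*212² + (55/3)*212) = 428650 - (13/3 + 13*44944 + 11660/3) = 428650 - (13/3 + 584272 + 11660/3) = 428650 - 1*588163 = 428650 - 588163 = -159513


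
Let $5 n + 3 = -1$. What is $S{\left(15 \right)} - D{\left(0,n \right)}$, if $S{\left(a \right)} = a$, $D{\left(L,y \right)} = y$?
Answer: $\frac{79}{5} \approx 15.8$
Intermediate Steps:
$n = - \frac{4}{5}$ ($n = - \frac{3}{5} + \frac{1}{5} \left(-1\right) = - \frac{3}{5} - \frac{1}{5} = - \frac{4}{5} \approx -0.8$)
$S{\left(15 \right)} - D{\left(0,n \right)} = 15 - - \frac{4}{5} = 15 + \frac{4}{5} = \frac{79}{5}$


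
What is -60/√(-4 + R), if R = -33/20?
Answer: 120*I*√565/113 ≈ 25.242*I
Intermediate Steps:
R = -33/20 (R = -33*1/20 = -33/20 ≈ -1.6500)
-60/√(-4 + R) = -60/√(-4 - 33/20) = -60*(-2*I*√565/113) = -(-120)*I*√565/113 = 120*I*√565/113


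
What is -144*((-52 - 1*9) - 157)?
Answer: 31392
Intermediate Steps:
-144*((-52 - 1*9) - 157) = -144*((-52 - 9) - 157) = -144*(-61 - 157) = -144*(-218) = 31392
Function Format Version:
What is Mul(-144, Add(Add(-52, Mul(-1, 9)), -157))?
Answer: 31392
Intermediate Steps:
Mul(-144, Add(Add(-52, Mul(-1, 9)), -157)) = Mul(-144, Add(Add(-52, -9), -157)) = Mul(-144, Add(-61, -157)) = Mul(-144, -218) = 31392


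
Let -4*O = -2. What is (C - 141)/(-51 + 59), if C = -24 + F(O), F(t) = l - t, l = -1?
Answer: -333/16 ≈ -20.813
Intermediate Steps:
O = ½ (O = -¼*(-2) = ½ ≈ 0.50000)
F(t) = -1 - t
C = -51/2 (C = -24 + (-1 - 1*½) = -24 + (-1 - ½) = -24 - 3/2 = -51/2 ≈ -25.500)
(C - 141)/(-51 + 59) = (-51/2 - 141)/(-51 + 59) = -333/2/8 = -333/2*⅛ = -333/16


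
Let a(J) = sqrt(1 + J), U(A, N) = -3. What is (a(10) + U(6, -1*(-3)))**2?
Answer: (3 - sqrt(11))**2 ≈ 0.10025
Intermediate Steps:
(a(10) + U(6, -1*(-3)))**2 = (sqrt(1 + 10) - 3)**2 = (sqrt(11) - 3)**2 = (-3 + sqrt(11))**2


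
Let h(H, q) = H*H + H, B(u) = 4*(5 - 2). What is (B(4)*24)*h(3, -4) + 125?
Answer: 3581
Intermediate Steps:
B(u) = 12 (B(u) = 4*3 = 12)
h(H, q) = H + H² (h(H, q) = H² + H = H + H²)
(B(4)*24)*h(3, -4) + 125 = (12*24)*(3*(1 + 3)) + 125 = 288*(3*4) + 125 = 288*12 + 125 = 3456 + 125 = 3581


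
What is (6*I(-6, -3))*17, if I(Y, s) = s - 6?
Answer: -918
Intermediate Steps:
I(Y, s) = -6 + s
(6*I(-6, -3))*17 = (6*(-6 - 3))*17 = (6*(-9))*17 = -54*17 = -918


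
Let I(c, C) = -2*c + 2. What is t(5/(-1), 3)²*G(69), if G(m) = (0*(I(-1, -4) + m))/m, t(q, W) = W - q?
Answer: 0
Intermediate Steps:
I(c, C) = 2 - 2*c
G(m) = 0 (G(m) = (0*((2 - 2*(-1)) + m))/m = (0*((2 + 2) + m))/m = (0*(4 + m))/m = 0/m = 0)
t(5/(-1), 3)²*G(69) = (3 - 5/(-1))²*0 = (3 - 5*(-1))²*0 = (3 - 1*(-5))²*0 = (3 + 5)²*0 = 8²*0 = 64*0 = 0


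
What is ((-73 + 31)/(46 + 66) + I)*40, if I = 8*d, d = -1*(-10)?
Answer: 3185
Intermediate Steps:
d = 10
I = 80 (I = 8*10 = 80)
((-73 + 31)/(46 + 66) + I)*40 = ((-73 + 31)/(46 + 66) + 80)*40 = (-42/112 + 80)*40 = (-42*1/112 + 80)*40 = (-3/8 + 80)*40 = (637/8)*40 = 3185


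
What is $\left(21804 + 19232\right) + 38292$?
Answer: $79328$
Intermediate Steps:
$\left(21804 + 19232\right) + 38292 = 41036 + 38292 = 79328$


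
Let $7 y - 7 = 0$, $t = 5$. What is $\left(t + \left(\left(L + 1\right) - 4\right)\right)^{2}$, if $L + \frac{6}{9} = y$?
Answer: $\frac{49}{9} \approx 5.4444$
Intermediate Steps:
$y = 1$ ($y = 1 + \frac{1}{7} \cdot 0 = 1 + 0 = 1$)
$L = \frac{1}{3}$ ($L = - \frac{2}{3} + 1 = \frac{1}{3} \approx 0.33333$)
$\left(t + \left(\left(L + 1\right) - 4\right)\right)^{2} = \left(5 + \left(\left(\frac{1}{3} + 1\right) - 4\right)\right)^{2} = \left(5 + \left(\frac{4}{3} - 4\right)\right)^{2} = \left(5 - \frac{8}{3}\right)^{2} = \left(\frac{7}{3}\right)^{2} = \frac{49}{9}$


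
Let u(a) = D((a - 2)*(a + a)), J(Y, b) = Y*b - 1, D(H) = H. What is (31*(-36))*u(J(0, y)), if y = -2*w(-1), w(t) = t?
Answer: -6696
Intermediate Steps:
y = 2 (y = -2*(-1) = 2)
J(Y, b) = -1 + Y*b
u(a) = 2*a*(-2 + a) (u(a) = (a - 2)*(a + a) = (-2 + a)*(2*a) = 2*a*(-2 + a))
(31*(-36))*u(J(0, y)) = (31*(-36))*(2*(-1 + 0*2)*(-2 + (-1 + 0*2))) = -2232*(-1 + 0)*(-2 + (-1 + 0)) = -2232*(-1)*(-2 - 1) = -2232*(-1)*(-3) = -1116*6 = -6696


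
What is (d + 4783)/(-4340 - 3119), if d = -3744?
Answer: -1039/7459 ≈ -0.13929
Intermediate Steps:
(d + 4783)/(-4340 - 3119) = (-3744 + 4783)/(-4340 - 3119) = 1039/(-7459) = 1039*(-1/7459) = -1039/7459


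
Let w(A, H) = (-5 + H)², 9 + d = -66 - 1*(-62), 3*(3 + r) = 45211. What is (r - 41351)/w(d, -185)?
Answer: -78851/108300 ≈ -0.72808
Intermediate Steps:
r = 45202/3 (r = -3 + (⅓)*45211 = -3 + 45211/3 = 45202/3 ≈ 15067.)
d = -13 (d = -9 + (-66 - 1*(-62)) = -9 + (-66 + 62) = -9 - 4 = -13)
(r - 41351)/w(d, -185) = (45202/3 - 41351)/((-5 - 185)²) = -78851/(3*((-190)²)) = -78851/3/36100 = -78851/3*1/36100 = -78851/108300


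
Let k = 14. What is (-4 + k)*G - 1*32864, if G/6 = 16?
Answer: -31904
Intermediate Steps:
G = 96 (G = 6*16 = 96)
(-4 + k)*G - 1*32864 = (-4 + 14)*96 - 1*32864 = 10*96 - 32864 = 960 - 32864 = -31904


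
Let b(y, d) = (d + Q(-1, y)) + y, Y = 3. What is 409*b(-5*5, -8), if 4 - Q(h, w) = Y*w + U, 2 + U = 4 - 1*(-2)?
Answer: 17178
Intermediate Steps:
U = 4 (U = -2 + (4 - 1*(-2)) = -2 + (4 + 2) = -2 + 6 = 4)
Q(h, w) = -3*w (Q(h, w) = 4 - (3*w + 4) = 4 - (4 + 3*w) = 4 + (-4 - 3*w) = -3*w)
b(y, d) = d - 2*y (b(y, d) = (d - 3*y) + y = d - 2*y)
409*b(-5*5, -8) = 409*(-8 - (-10)*5) = 409*(-8 - 2*(-25)) = 409*(-8 + 50) = 409*42 = 17178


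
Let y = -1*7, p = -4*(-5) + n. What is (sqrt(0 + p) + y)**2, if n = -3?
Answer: (7 - sqrt(17))**2 ≈ 8.2765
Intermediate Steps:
p = 17 (p = -4*(-5) - 3 = 20 - 3 = 17)
y = -7
(sqrt(0 + p) + y)**2 = (sqrt(0 + 17) - 7)**2 = (sqrt(17) - 7)**2 = (-7 + sqrt(17))**2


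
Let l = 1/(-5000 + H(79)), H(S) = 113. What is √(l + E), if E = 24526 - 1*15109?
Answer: √24989336754/1629 ≈ 97.041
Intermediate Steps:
l = -1/4887 (l = 1/(-5000 + 113) = 1/(-4887) = -1/4887 ≈ -0.00020462)
E = 9417 (E = 24526 - 15109 = 9417)
√(l + E) = √(-1/4887 + 9417) = √(46020878/4887) = √24989336754/1629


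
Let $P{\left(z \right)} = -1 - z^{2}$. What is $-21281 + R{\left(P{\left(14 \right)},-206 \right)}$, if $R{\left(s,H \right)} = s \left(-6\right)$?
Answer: $-20099$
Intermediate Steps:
$R{\left(s,H \right)} = - 6 s$
$-21281 + R{\left(P{\left(14 \right)},-206 \right)} = -21281 - 6 \left(-1 - 14^{2}\right) = -21281 - 6 \left(-1 - 196\right) = -21281 - -1182 = -21281 + 1182 = -20099$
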